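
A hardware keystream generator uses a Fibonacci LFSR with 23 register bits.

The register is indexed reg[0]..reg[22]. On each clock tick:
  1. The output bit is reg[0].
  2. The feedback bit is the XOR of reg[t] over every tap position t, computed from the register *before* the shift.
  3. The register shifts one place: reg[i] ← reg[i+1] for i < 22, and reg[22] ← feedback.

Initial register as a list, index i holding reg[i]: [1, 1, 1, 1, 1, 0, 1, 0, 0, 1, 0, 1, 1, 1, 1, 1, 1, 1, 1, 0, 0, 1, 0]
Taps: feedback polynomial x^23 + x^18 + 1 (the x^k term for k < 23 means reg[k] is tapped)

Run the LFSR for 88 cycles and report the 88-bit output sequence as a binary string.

k : reg_k → out_k, fb_k
0: 11111010010111111110010 → 1, fb=0
1: 11110100101111111100100 → 1, fb=1
2: 11101001011111111001001 → 1, fb=1
3: 11010010111111110010011 → 1, fb=0
4: 10100101111111100100110 → 1, fb=1
5: 01001011111111001001101 → 0, fb=0
6: 10010111111110010011010 → 1, fb=0
7: 00101111111100100110100 → 0, fb=1
8: 01011111111001001101001 → 0, fb=0
9: 10111111110010011010010 → 1, fb=0
10: 01111111100100110100100 → 0, fb=0
11: 11111111001001101001000 → 1, fb=1
12: 11111110010011010010001 → 1, fb=0
13: 11111100100110100100010 → 1, fb=1
14: 11111001001101001000101 → 1, fb=1
15: 11110010011010010001011 → 1, fb=1
16: 11100100110100100010111 → 1, fb=0
17: 11001001101001000101110 → 1, fb=1
18: 10010011010010001011101 → 1, fb=0
19: 00100110100100010111010 → 0, fb=1
20: 01001101001000101110101 → 0, fb=1
21: 10011010010001011101011 → 1, fb=1
22: 00110100100010111010111 → 0, fb=1
23: 01101001000101110101111 → 0, fb=0
24: 11010010001011101011110 → 1, fb=0
25: 10100100010111010111100 → 1, fb=0
26: 01001000101110101111000 → 0, fb=1
27: 10010001011101011110001 → 1, fb=0
28: 00100010111010111100010 → 0, fb=0
29: 01000101110101111000100 → 0, fb=0
30: 10001011101011110001000 → 1, fb=1
31: 00010111010111100010001 → 0, fb=1
32: 00101110101111000100011 → 0, fb=0
33: 01011101011110001000110 → 0, fb=0
34: 10111010111100010001100 → 1, fb=1
35: 01110101111000100011001 → 0, fb=1
36: 11101011110001000110011 → 1, fb=0
37: 11010111100010001100110 → 1, fb=1
38: 10101111000100011001101 → 1, fb=1
39: 01011110001000110011011 → 0, fb=1
40: 10111100010001100110111 → 1, fb=0
41: 01111000100011001101110 → 0, fb=0
42: 11110001000110011011100 → 1, fb=0
43: 11100010001100110111000 → 1, fb=0
44: 11000100011001101110000 → 1, fb=0
45: 10001000110011011100000 → 1, fb=1
46: 00010001100110111000001 → 0, fb=0
47: 00100011001101110000010 → 0, fb=0
48: 01000110011011100000100 → 0, fb=0
49: 10001100110111000001000 → 1, fb=1
50: 00011001101110000010001 → 0, fb=1
51: 00110011011100000100011 → 0, fb=0
52: 01100110111000001000110 → 0, fb=0
53: 11001101110000010001100 → 1, fb=1
54: 10011011100000100011001 → 1, fb=0
55: 00110111000001000110010 → 0, fb=1
56: 01101110000010001100101 → 0, fb=0
57: 11011100000100011001010 → 1, fb=1
58: 10111000001000110010101 → 1, fb=0
59: 01110000010001100101010 → 0, fb=0
60: 11100000100011001010100 → 1, fb=0
61: 11000001000110010101000 → 1, fb=1
62: 10000010001100101010001 → 1, fb=0
63: 00000100011001010100010 → 0, fb=0
64: 00001000110010101000100 → 0, fb=0
65: 00010001100101010001000 → 0, fb=0
66: 00100011001010100010000 → 0, fb=1
67: 01000110010101000100001 → 0, fb=0
68: 10001100101010001000010 → 1, fb=1
69: 00011001010100010000101 → 0, fb=0
70: 00110010101000100001010 → 0, fb=0
71: 01100101010001000010100 → 0, fb=1
72: 11001010100010000101001 → 1, fb=1
73: 10010101000100001010011 → 1, fb=0
74: 00101010001000010100110 → 0, fb=0
75: 01010100010000101001100 → 0, fb=0
76: 10101000100001010011000 → 1, fb=0
77: 01010001000010100110000 → 0, fb=1
78: 10100010000101001100001 → 1, fb=1
79: 01000100001010011000011 → 0, fb=0
80: 10001000010100110000110 → 1, fb=1
81: 00010000101001100001101 → 0, fb=0
82: 00100001010011000011010 → 0, fb=1
83: 01000010100110000110101 → 0, fb=1
84: 10000101001100001101011 → 1, fb=1
85: 00001010011000011010111 → 0, fb=1
86: 00010100110000110101111 → 0, fb=0
87: 00101001100001101011110 → 0, fb=1

1111101001011111111001001101001000101110101111000100011001101110000010001100101010001000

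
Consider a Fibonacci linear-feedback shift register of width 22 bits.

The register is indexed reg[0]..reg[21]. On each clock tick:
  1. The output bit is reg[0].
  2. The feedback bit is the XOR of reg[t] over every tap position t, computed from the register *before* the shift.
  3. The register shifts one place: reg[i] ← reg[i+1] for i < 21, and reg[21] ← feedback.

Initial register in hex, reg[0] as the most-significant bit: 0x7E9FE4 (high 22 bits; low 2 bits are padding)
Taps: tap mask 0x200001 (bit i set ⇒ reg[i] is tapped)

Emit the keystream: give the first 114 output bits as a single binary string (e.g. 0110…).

tick  register→output (feedback)
  0  0111111010011111111001→0 (1)
  1  1111110100111111110011→1 (0)
  2  1111101001111111100110→1 (1)
  3  1111010011111111001101→1 (0)
  4  1110100111111110011010→1 (1)
  5  1101001111111100110101→1 (0)
  6  1010011111111001101010→1 (1)
  7  0100111111110011010101→0 (1)
  8  1001111111100110101011→1 (0)
  9  0011111111001101010110→0 (0)
 10  0111111110011010101100→0 (0)
 11  1111111100110101011000→1 (1)
 12  1111111001101010110001→1 (0)
 13  1111110011010101100010→1 (1)
 14  1111100110101011000101→1 (0)
 15  1111001101010110001010→1 (1)
 16  1110011010101100010101→1 (0)
 17  1100110101011000101010→1 (1)
 18  1001101010110001010101→1 (0)
 19  0011010101100010101010→0 (0)
 20  0110101011000101010100→0 (0)
 21  1101010110001010101000→1 (1)
 22  1010101100010101010001→1 (0)
 23  0101011000101010100010→0 (0)
 24  1010110001010101000100→1 (1)
 25  0101100010101010001001→0 (1)
 26  1011000101010100010011→1 (0)
 27  0110001010101000100110→0 (0)
 28  1100010101010001001100→1 (1)
 29  1000101010100010011001→1 (0)
 30  0001010101000100110010→0 (0)
 31  0010101010001001100100→0 (0)
 32  0101010100010011001000→0 (0)
 33  1010101000100110010000→1 (1)
 34  0101010001001100100001→0 (1)
 35  1010100010011001000011→1 (0)
 36  0101000100110010000110→0 (0)
 37  1010001001100100001100→1 (1)
 38  0100010011001000011001→0 (1)
 39  1000100110010000110011→1 (0)
 40  0001001100100001100110→0 (0)
 41  0010011001000011001100→0 (0)
 42  0100110010000110011000→0 (0)
 43  1001100100001100110000→1 (1)
 44  0011001000011001100001→0 (1)
 45  0110010000110011000011→0 (1)
 46  1100100001100110000111→1 (0)
 47  1001000011001100001110→1 (1)
 48  0010000110011000011101→0 (1)
 49  0100001100110000111011→0 (1)
 50  1000011001100001110111→1 (0)
 51  0000110011000011101110→0 (0)
 52  0001100110000111011100→0 (0)
 53  0011001100001110111000→0 (0)
 54  0110011000011101110000→0 (0)
 55  1100110000111011100000→1 (1)
 56  1001100001110111000001→1 (0)
 57  0011000011101110000010→0 (0)
 58  0110000111011100000100→0 (0)
 59  1100001110111000001000→1 (1)
 60  1000011101110000010001→1 (0)
 61  0000111011100000100010→0 (0)
 62  0001110111000001000100→0 (0)
 63  0011101110000010001000→0 (0)
 64  0111011100000100010000→0 (0)
 65  1110111000001000100000→1 (1)
 66  1101110000010001000001→1 (0)
 67  1011100000100010000010→1 (1)
 68  0111000001000100000101→0 (1)
 69  1110000010001000001011→1 (0)
 70  1100000100010000010110→1 (1)
 71  1000001000100000101101→1 (0)
 72  0000010001000001011010→0 (0)
 73  0000100010000010110100→0 (0)
 74  0001000100000101101000→0 (0)
 75  0010001000001011010000→0 (0)
 76  0100010000010110100000→0 (0)
 77  1000100000101101000000→1 (1)
 78  0001000001011010000001→0 (1)
 79  0010000010110100000011→0 (1)
 80  0100000101101000000111→0 (1)
 81  1000001011010000001111→1 (0)
 82  0000010110100000011110→0 (0)
 83  0000101101000000111100→0 (0)
 84  0001011010000001111000→0 (0)
 85  0010110100000011110000→0 (0)
 86  0101101000000111100000→0 (0)
 87  1011010000001111000000→1 (1)
 88  0110100000011110000001→0 (1)
 89  1101000000111100000011→1 (0)
 90  1010000001111000000110→1 (1)
 91  0100000011110000001101→0 (1)
 92  1000000111100000011011→1 (0)
 93  0000001111000000110110→0 (0)
 94  0000011110000001101100→0 (0)
 95  0000111100000011011000→0 (0)
 96  0001111000000110110000→0 (0)
 97  0011110000001101100000→0 (0)
 98  0111100000011011000000→0 (0)
 99  1111000000110110000000→1 (1)
100  1110000001101100000001→1 (0)
101  1100000011011000000010→1 (1)
102  1000000110110000000101→1 (0)
103  0000001101100000001010→0 (0)
104  0000011011000000010100→0 (0)
105  0000110110000000101000→0 (0)
106  0001101100000001010000→0 (0)
107  0011011000000010100000→0 (0)
108  0110110000000101000000→0 (0)
109  1101100000001010000000→1 (1)
110  1011000000010100000001→1 (0)
111  0110000000101000000010→0 (0)
112  1100000001010000000100→1 (1)
113  1000000010100000001001→1 (0)

011111101001111111100110101011000101010100010011001000011001100001110111000001000100000101101000000111100000011011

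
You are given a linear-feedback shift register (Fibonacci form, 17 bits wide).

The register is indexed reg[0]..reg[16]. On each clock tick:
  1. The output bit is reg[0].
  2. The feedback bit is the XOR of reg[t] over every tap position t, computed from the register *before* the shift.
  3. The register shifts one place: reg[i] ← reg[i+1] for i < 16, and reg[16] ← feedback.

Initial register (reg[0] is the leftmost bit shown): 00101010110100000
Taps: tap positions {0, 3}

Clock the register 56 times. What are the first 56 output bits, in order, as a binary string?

step | reg (before) | out | fb
   0 | 00101010110100000 | 0 | 0
   1 | 01010101101000000 | 0 | 1
   2 | 10101011010000001 | 1 | 1
   3 | 01010110100000011 | 0 | 1
   4 | 10101101000000111 | 1 | 1
   5 | 01011010000001111 | 0 | 1
   6 | 10110100000011111 | 1 | 0
   7 | 01101000000111110 | 0 | 0
   8 | 11010000001111100 | 1 | 0
   9 | 10100000011111000 | 1 | 1
  10 | 01000000111110001 | 0 | 0
  11 | 10000001111100010 | 1 | 1
  12 | 00000011111000101 | 0 | 0
  13 | 00000111110001010 | 0 | 0
  14 | 00001111100010100 | 0 | 0
  15 | 00011111000101000 | 0 | 1
  16 | 00111110001010001 | 0 | 1
  17 | 01111100010100011 | 0 | 1
  18 | 11111000101000111 | 1 | 0
  19 | 11110001010001110 | 1 | 0
  20 | 11100010100011100 | 1 | 1
  21 | 11000101000111001 | 1 | 1
  22 | 10001010001110011 | 1 | 1
  23 | 00010100011100111 | 0 | 1
  24 | 00101000111001111 | 0 | 0
  25 | 01010001110011110 | 0 | 1
  26 | 10100011100111101 | 1 | 1
  27 | 01000111001111011 | 0 | 0
  28 | 10001110011110110 | 1 | 1
  29 | 00011100111101101 | 0 | 1
  30 | 00111001111011011 | 0 | 1
  31 | 01110011110110111 | 0 | 1
  32 | 11100111101101111 | 1 | 1
  33 | 11001111011011111 | 1 | 1
  34 | 10011110110111111 | 1 | 0
  35 | 00111101101111110 | 0 | 1
  36 | 01111011011111101 | 0 | 1
  37 | 11110110111111011 | 1 | 0
  38 | 11101101111110110 | 1 | 1
  39 | 11011011111101101 | 1 | 0
  40 | 10110111111011010 | 1 | 0
  41 | 01101111110110100 | 0 | 0
  42 | 11011111101101000 | 1 | 0
  43 | 10111111011010000 | 1 | 0
  44 | 01111110110100000 | 0 | 1
  45 | 11111101101000001 | 1 | 0
  46 | 11111011010000010 | 1 | 0
  47 | 11110110100000100 | 1 | 0
  48 | 11101101000001000 | 1 | 1
  49 | 11011010000010001 | 1 | 0
  50 | 10110100000100010 | 1 | 0
  51 | 01101000001000100 | 0 | 0
  52 | 11010000010001000 | 1 | 0
  53 | 10100000100010000 | 1 | 1
  54 | 01000001000100001 | 0 | 0
  55 | 10000010001000010 | 1 | 1

00101010110100000011111000101000111001111011011111101101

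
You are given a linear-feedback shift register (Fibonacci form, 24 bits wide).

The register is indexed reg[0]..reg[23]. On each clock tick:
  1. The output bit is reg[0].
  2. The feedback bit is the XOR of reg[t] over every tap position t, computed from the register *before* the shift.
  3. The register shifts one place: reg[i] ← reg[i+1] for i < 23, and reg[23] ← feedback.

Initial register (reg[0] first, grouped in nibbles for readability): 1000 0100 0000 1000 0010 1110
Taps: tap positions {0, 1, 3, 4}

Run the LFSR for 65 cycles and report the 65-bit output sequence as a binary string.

10000100000010000010111011101100110110111110101010011110000011011

k : reg_k → out_k, fb_k
0: 100001000000100000101110 → 1, fb=1
1: 000010000001000001011101 → 0, fb=1
2: 000100000010000010111011 → 0, fb=1
3: 001000000100000101110111 → 0, fb=0
4: 010000001000001011101110 → 0, fb=1
5: 100000010000010111011101 → 1, fb=1
6: 000000100000101110111011 → 0, fb=0
7: 000001000001011101110110 → 0, fb=0
8: 000010000010111011101100 → 0, fb=1
9: 000100000101110111011001 → 0, fb=1
10: 001000001011101110110011 → 0, fb=0
11: 010000010111011101100110 → 0, fb=1
12: 100000101110111011001101 → 1, fb=1
13: 000001011101110110011011 → 0, fb=0
14: 000010111011101100110110 → 0, fb=1
15: 000101110111011001101101 → 0, fb=1
16: 001011101110110011011011 → 0, fb=1
17: 010111011101100110110111 → 0, fb=1
18: 101110111011001101101111 → 1, fb=1
19: 011101110110011011011111 → 0, fb=0
20: 111011101100110110111110 → 1, fb=1
21: 110111011001101101111101 → 1, fb=0
22: 101110110011011011111010 → 1, fb=1
23: 011101100110110111110101 → 0, fb=0
24: 111011001101101111101010 → 1, fb=1
25: 110110011011011111010101 → 1, fb=0
26: 101100110110111110101010 → 1, fb=0
27: 011001101101111101010100 → 0, fb=1
28: 110011011011111010101001 → 1, fb=1
29: 100110110111110101010011 → 1, fb=1
30: 001101101111101010100111 → 0, fb=1
31: 011011011111010101001111 → 0, fb=0
32: 110110111110101010011110 → 1, fb=0
33: 101101111101010100111100 → 1, fb=0
34: 011011111010101001111000 → 0, fb=0
35: 110111110101010011110000 → 1, fb=0
36: 101111101010100111100000 → 1, fb=1
37: 011111010101001111000001 → 0, fb=1
38: 111110101010011110000011 → 1, fb=0
39: 111101010100111100000110 → 1, fb=1
40: 111010101001111000001101 → 1, fb=1
41: 110101010011110000011011 → 1, fb=1
42: 101010100111100000110111 → 1, fb=0
43: 010101001111000001101110 → 0, fb=0
44: 101010011110000011011100 → 1, fb=0
45: 010100111100000110111000 → 0, fb=0
46: 101001111000001101110000 → 1, fb=1
47: 010011110000011011100001 → 0, fb=0
48: 100111100000110111000010 → 1, fb=1
49: 001111000001101110000101 → 0, fb=0
50: 011110000011011100001010 → 0, fb=1
51: 111100000110111000010101 → 1, fb=1
52: 111000001101110000101011 → 1, fb=0
53: 110000011011100001010110 → 1, fb=0
54: 100000110111000010101100 → 1, fb=1
55: 000001101110000101011001 → 0, fb=0
56: 000011011100001010110010 → 0, fb=1
57: 000110111000010101100101 → 0, fb=0
58: 001101110000101011001010 → 0, fb=1
59: 011011100001010110010101 → 0, fb=0
60: 110111000010101100101010 → 1, fb=0
61: 101110000101011001010100 → 1, fb=1
62: 011100001010110010101001 → 0, fb=0
63: 111000010101100101010010 → 1, fb=0
64: 110000101011001010100100 → 1, fb=0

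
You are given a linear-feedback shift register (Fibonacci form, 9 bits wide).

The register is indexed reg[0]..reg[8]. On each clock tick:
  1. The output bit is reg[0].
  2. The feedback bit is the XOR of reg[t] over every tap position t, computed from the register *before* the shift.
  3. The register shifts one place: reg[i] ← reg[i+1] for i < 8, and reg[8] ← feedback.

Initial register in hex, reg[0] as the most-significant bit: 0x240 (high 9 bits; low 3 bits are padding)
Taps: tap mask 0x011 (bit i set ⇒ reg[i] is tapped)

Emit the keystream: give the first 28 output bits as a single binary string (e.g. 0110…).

step | reg (before) | out | fb
   0 | 001001000 | 0 | 0
   1 | 010010000 | 0 | 1
   2 | 100100001 | 1 | 1
   3 | 001000011 | 0 | 0
   4 | 010000110 | 0 | 0
   5 | 100001100 | 1 | 1
   6 | 000011001 | 0 | 1
   7 | 000110011 | 0 | 1
   8 | 001100111 | 0 | 0
   9 | 011001110 | 0 | 0
  10 | 110011100 | 1 | 0
  11 | 100111000 | 1 | 0
  12 | 001110000 | 0 | 1
  13 | 011100001 | 0 | 0
  14 | 111000010 | 1 | 1
  15 | 110000101 | 1 | 1
  16 | 100001011 | 1 | 1
  17 | 000010111 | 0 | 1
  18 | 000101111 | 0 | 0
  19 | 001011110 | 0 | 1
  20 | 010111101 | 0 | 1
  21 | 101111011 | 1 | 0
  22 | 011110110 | 0 | 1
  23 | 111101101 | 1 | 1
  24 | 111011011 | 1 | 0
  25 | 110110110 | 1 | 0
  26 | 101101100 | 1 | 1
  27 | 011011001 | 0 | 1

0010010000110011100001011110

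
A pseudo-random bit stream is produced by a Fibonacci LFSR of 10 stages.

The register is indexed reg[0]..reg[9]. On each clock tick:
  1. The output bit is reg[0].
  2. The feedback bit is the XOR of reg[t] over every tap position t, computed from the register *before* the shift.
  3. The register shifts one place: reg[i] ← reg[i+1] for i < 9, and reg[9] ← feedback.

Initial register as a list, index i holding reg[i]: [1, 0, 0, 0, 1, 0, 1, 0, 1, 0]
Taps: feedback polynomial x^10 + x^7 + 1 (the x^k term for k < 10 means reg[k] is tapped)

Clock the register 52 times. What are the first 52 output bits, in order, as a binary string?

k : reg_k → out_k, fb_k
0: 1000101010 → 1, fb=1
1: 0001010101 → 0, fb=1
2: 0010101011 → 0, fb=0
3: 0101010110 → 0, fb=1
4: 1010101101 → 1, fb=0
5: 0101011010 → 0, fb=0
6: 1010110100 → 1, fb=0
7: 0101101000 → 0, fb=0
8: 1011010000 → 1, fb=1
9: 0110100001 → 0, fb=0
10: 1101000010 → 1, fb=1
11: 1010000101 → 1, fb=0
12: 0100001010 → 0, fb=0
13: 1000010100 → 1, fb=0
14: 0000101000 → 0, fb=0
15: 0001010000 → 0, fb=0
16: 0010100000 → 0, fb=0
17: 0101000000 → 0, fb=0
18: 1010000000 → 1, fb=1
19: 0100000001 → 0, fb=0
20: 1000000010 → 1, fb=1
21: 0000000101 → 0, fb=1
22: 0000001011 → 0, fb=0
23: 0000010110 → 0, fb=1
24: 0000101101 → 0, fb=1
25: 0001011011 → 0, fb=0
26: 0010110110 → 0, fb=1
27: 0101101101 → 0, fb=1
28: 1011011011 → 1, fb=1
29: 0110110111 → 0, fb=1
30: 1101101111 → 1, fb=0
31: 1011011110 → 1, fb=0
32: 0110111100 → 0, fb=1
33: 1101111001 → 1, fb=1
34: 1011110011 → 1, fb=1
35: 0111100111 → 0, fb=1
36: 1111001111 → 1, fb=0
37: 1110011110 → 1, fb=0
38: 1100111100 → 1, fb=0
39: 1001111000 → 1, fb=1
40: 0011110001 → 0, fb=0
41: 0111100010 → 0, fb=0
42: 1111000100 → 1, fb=0
43: 1110001000 → 1, fb=1
44: 1100010001 → 1, fb=1
45: 1000100011 → 1, fb=1
46: 0001000111 → 0, fb=1
47: 0010001111 → 0, fb=1
48: 0100011111 → 0, fb=1
49: 1000111111 → 1, fb=0
50: 0001111110 → 0, fb=1
51: 0011111101 → 0, fb=1

1000101010110100001010000000101101101111001111000100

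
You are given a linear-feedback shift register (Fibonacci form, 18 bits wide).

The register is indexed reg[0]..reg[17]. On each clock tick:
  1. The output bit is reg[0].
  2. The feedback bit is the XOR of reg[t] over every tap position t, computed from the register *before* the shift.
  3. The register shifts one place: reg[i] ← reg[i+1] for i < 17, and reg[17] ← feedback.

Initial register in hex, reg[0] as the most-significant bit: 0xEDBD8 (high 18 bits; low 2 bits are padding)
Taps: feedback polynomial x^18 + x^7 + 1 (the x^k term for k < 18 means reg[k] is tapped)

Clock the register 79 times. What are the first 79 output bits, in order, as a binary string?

1110110110111101100011001101111011111000111010001010001100101110010011010000001

k : reg_k → out_k, fb_k
0: 111011011011110110 → 1, fb=0
1: 110110110111101100 → 1, fb=0
2: 101101101111011000 → 1, fb=1
3: 011011011110110001 → 0, fb=1
4: 110110111101100011 → 1, fb=0
5: 101101111011000110 → 1, fb=0
6: 011011110110001100 → 0, fb=1
7: 110111101100011001 → 1, fb=1
8: 101111011000110011 → 1, fb=0
9: 011110110001100110 → 0, fb=1
10: 111101100011001101 → 1, fb=1
11: 111011000110011011 → 1, fb=1
12: 110110001100110111 → 1, fb=1
13: 101100011001101111 → 1, fb=0
14: 011000110011011110 → 0, fb=1
15: 110001100110111101 → 1, fb=1
16: 100011001101111011 → 1, fb=1
17: 000110011011110111 → 0, fb=1
18: 001100110111101111 → 0, fb=1
19: 011001101111011111 → 0, fb=0
20: 110011011110111110 → 1, fb=0
21: 100110111101111100 → 1, fb=0
22: 001101111011111000 → 0, fb=1
23: 011011110111110001 → 0, fb=1
24: 110111101111100011 → 1, fb=1
25: 101111011111000111 → 1, fb=0
26: 011110111110001110 → 0, fb=1
27: 111101111100011101 → 1, fb=0
28: 111011111000111010 → 1, fb=0
29: 110111110001110100 → 1, fb=0
30: 101111100011101000 → 1, fb=1
31: 011111000111010001 → 0, fb=0
32: 111110001110100010 → 1, fb=1
33: 111100011101000101 → 1, fb=0
34: 111000111010001010 → 1, fb=0
35: 110001110100010100 → 1, fb=0
36: 100011101000101000 → 1, fb=1
37: 000111010001010001 → 0, fb=1
38: 001110100010100011 → 0, fb=0
39: 011101000101000110 → 0, fb=0
40: 111010001010001100 → 1, fb=1
41: 110100010100011001 → 1, fb=0
42: 101000101000110010 → 1, fb=1
43: 010001010001100101 → 0, fb=1
44: 100010100011001011 → 1, fb=1
45: 000101000110010111 → 0, fb=0
46: 001010001100101110 → 0, fb=0
47: 010100011001011100 → 0, fb=1
48: 101000110010111001 → 1, fb=0
49: 010001100101110010 → 0, fb=0
50: 100011001011100100 → 1, fb=1
51: 000110010111001001 → 0, fb=1
52: 001100101110010011 → 0, fb=0
53: 011001011100100110 → 0, fb=1
54: 110010111001001101 → 1, fb=0
55: 100101110010011010 → 1, fb=0
56: 001011100100110100 → 0, fb=0
57: 010111001001101000 → 0, fb=0
58: 101110010011010000 → 1, fb=0
59: 011100100110100000 → 0, fb=0
60: 111001001101000000 → 1, fb=1
61: 110010011010000001 → 1, fb=0
62: 100100110100000010 → 1, fb=0
63: 001001101000000100 → 0, fb=0
64: 010011010000001000 → 0, fb=1
65: 100110100000010001 → 1, fb=1
66: 001101000000100011 → 0, fb=0
67: 011010000001000110 → 0, fb=0
68: 110100000010001100 → 1, fb=1
69: 101000000100011001 → 1, fb=1
70: 010000001000110011 → 0, fb=0
71: 100000010001100110 → 1, fb=0
72: 000000100011001100 → 0, fb=0
73: 000001000110011000 → 0, fb=0
74: 000010001100110000 → 0, fb=0
75: 000100011001100000 → 0, fb=1
76: 001000110011000001 → 0, fb=1
77: 010001100110000011 → 0, fb=0
78: 100011001100000110 → 1, fb=1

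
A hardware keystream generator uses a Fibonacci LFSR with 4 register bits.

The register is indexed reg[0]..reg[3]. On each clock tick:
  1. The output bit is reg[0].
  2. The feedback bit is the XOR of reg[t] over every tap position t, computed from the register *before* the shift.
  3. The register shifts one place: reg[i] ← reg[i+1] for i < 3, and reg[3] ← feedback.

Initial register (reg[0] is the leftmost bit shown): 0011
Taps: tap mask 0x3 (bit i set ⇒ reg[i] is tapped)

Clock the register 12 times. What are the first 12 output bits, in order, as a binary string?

001101011110

tick  register→output (feedback)
  0  0011→0 (0)
  1  0110→0 (1)
  2  1101→1 (0)
  3  1010→1 (1)
  4  0101→0 (1)
  5  1011→1 (1)
  6  0111→0 (1)
  7  1111→1 (0)
  8  1110→1 (0)
  9  1100→1 (0)
 10  1000→1 (1)
 11  0001→0 (0)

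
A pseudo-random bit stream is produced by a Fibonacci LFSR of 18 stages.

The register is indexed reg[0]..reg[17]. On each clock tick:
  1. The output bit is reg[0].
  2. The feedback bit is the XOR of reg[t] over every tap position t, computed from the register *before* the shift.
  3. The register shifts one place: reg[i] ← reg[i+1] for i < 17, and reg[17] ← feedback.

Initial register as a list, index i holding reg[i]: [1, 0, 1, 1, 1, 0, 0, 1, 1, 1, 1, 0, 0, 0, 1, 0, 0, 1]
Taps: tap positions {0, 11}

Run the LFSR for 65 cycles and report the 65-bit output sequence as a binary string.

10111001111000100110101010101101110000010010100100100010000011100

step | reg (before) | out | fb
   0 | 101110011110001001 | 1 | 1
   1 | 011100111100010011 | 0 | 0
   2 | 111001111000100110 | 1 | 1
   3 | 110011110001001101 | 1 | 0
   4 | 100111100010011010 | 1 | 1
   5 | 001111000100110101 | 0 | 0
   6 | 011110001001101010 | 0 | 1
   7 | 111100010011010101 | 1 | 0
   8 | 111000100110101010 | 1 | 1
   9 | 110001001101010101 | 1 | 0
  10 | 100010011010101010 | 1 | 1
  11 | 000100110101010101 | 0 | 1
  12 | 001001101010101011 | 0 | 0
  13 | 010011010101010110 | 0 | 1
  14 | 100110101010101101 | 1 | 1
  15 | 001101010101011011 | 0 | 1
  16 | 011010101010110111 | 0 | 0
  17 | 110101010101101110 | 1 | 0
  18 | 101010101011011100 | 1 | 0
  19 | 010101010110111000 | 0 | 0
  20 | 101010101101110000 | 1 | 0
  21 | 010101011011100000 | 0 | 1
  22 | 101010110111000001 | 1 | 0
  23 | 010101101110000010 | 0 | 0
  24 | 101011011100000100 | 1 | 1
  25 | 010110111000001001 | 0 | 0
  26 | 101101110000010010 | 1 | 1
  27 | 011011100000100101 | 0 | 0
  28 | 110111000001001010 | 1 | 0
  29 | 101110000010010100 | 1 | 1
  30 | 011100000100101001 | 0 | 0
  31 | 111000001001010010 | 1 | 0
  32 | 110000010010100100 | 1 | 1
  33 | 100000100101001001 | 1 | 0
  34 | 000001001010010010 | 0 | 0
  35 | 000010010100100100 | 0 | 0
  36 | 000100101001001000 | 0 | 1
  37 | 001001010010010001 | 0 | 0
  38 | 010010100100100010 | 0 | 0
  39 | 100101001001000100 | 1 | 0
  40 | 001010010010001000 | 0 | 0
  41 | 010100100100010000 | 0 | 0
  42 | 101001001000100000 | 1 | 1
  43 | 010010010001000001 | 0 | 1
  44 | 100100100010000011 | 1 | 1
  45 | 001001000100000111 | 0 | 0
  46 | 010010001000001110 | 0 | 0
  47 | 100100010000011100 | 1 | 1
  48 | 001000100000111001 | 0 | 0
  49 | 010001000001110010 | 0 | 1
  50 | 100010000011100101 | 1 | 0
  51 | 000100000111001010 | 0 | 1
  52 | 001000001110010101 | 0 | 0
  53 | 010000011100101010 | 0 | 0
  54 | 100000111001010100 | 1 | 0
  55 | 000001110010101000 | 0 | 0
  56 | 000011100101010000 | 0 | 1
  57 | 000111001010100001 | 0 | 0
  58 | 001110010101000010 | 0 | 1
  59 | 011100101010000101 | 0 | 0
  60 | 111001010100001010 | 1 | 1
  61 | 110010101000010101 | 1 | 1
  62 | 100101010000101011 | 1 | 1
  63 | 001010100001010111 | 0 | 1
  64 | 010101000010101111 | 0 | 0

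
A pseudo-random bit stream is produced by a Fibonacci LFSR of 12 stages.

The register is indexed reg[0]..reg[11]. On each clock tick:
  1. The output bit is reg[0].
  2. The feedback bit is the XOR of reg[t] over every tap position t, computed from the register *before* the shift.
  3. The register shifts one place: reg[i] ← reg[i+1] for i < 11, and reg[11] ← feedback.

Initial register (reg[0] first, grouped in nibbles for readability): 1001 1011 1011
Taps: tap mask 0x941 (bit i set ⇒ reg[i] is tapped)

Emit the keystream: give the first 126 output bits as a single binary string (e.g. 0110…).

100110111011011111101100000010111001101001011001100100110100000000100100100100011110000011100010110011101010100010000000111110

k : reg_k → out_k, fb_k
0: 100110111011 → 1, fb=0
1: 001101110110 → 0, fb=1
2: 011011101101 → 0, fb=1
3: 110111011011 → 1, fb=1
4: 101110110111 → 1, fb=1
5: 011101101111 → 0, fb=1
6: 111011011111 → 1, fb=1
7: 110110111111 → 1, fb=0
8: 101101111110 → 1, fb=1
9: 011011111101 → 0, fb=1
10: 110111111011 → 1, fb=0
11: 101111110110 → 1, fb=0
12: 011111101100 → 0, fb=0
13: 111111011000 → 1, fb=0
14: 111110110000 → 1, fb=0
15: 111101100000 → 1, fb=0
16: 111011000000 → 1, fb=1
17: 110110000001 → 1, fb=0
18: 101100000010 → 1, fb=1
19: 011000000101 → 0, fb=1
20: 110000001011 → 1, fb=1
21: 100000010111 → 1, fb=0
22: 000000101110 → 0, fb=0
23: 000001011100 → 0, fb=1
24: 000010111001 → 0, fb=1
25: 000101110011 → 0, fb=0
26: 001011100110 → 0, fb=1
27: 010111001101 → 0, fb=0
28: 101110011010 → 1, fb=0
29: 011100110100 → 0, fb=1
30: 111001101001 → 1, fb=0
31: 110011010010 → 1, fb=1
32: 100110100101 → 1, fb=1
33: 001101001011 → 0, fb=0
34: 011010010110 → 0, fb=0
35: 110100101100 → 1, fb=1
36: 101001011001 → 1, fb=1
37: 010010110011 → 0, fb=0
38: 100101100110 → 1, fb=0
39: 001011001100 → 0, fb=1
40: 010110011001 → 0, fb=0
41: 101100110010 → 1, fb=0
42: 011001100100 → 0, fb=1
43: 110011001001 → 1, fb=1
44: 100110010011 → 1, fb=0
45: 001100100110 → 0, fb=1
46: 011001001101 → 0, fb=0
47: 110010011010 → 1, fb=0
48: 100100110100 → 1, fb=0
49: 001001101000 → 0, fb=0
50: 010011010000 → 0, fb=0
51: 100110100000 → 1, fb=0
52: 001101000000 → 0, fb=0
53: 011010000000 → 0, fb=0
54: 110100000000 → 1, fb=1
55: 101000000001 → 1, fb=0
56: 010000000010 → 0, fb=0
57: 100000000100 → 1, fb=1
58: 000000001001 → 0, fb=0
59: 000000010010 → 0, fb=0
60: 000000100100 → 0, fb=1
61: 000001001001 → 0, fb=0
62: 000010010010 → 0, fb=0
63: 000100100100 → 0, fb=1
64: 001001001001 → 0, fb=0
65: 010010010010 → 0, fb=0
66: 100100100100 → 1, fb=0
67: 001001001000 → 0, fb=1
68: 010010010001 → 0, fb=1
69: 100100100011 → 1, fb=1
70: 001001000111 → 0, fb=1
71: 010010001111 → 0, fb=0
72: 100100011110 → 1, fb=0
73: 001000111100 → 0, fb=0
74: 010001111000 → 0, fb=0
75: 100011110000 → 1, fb=0
76: 000111100000 → 0, fb=1
77: 001111000001 → 0, fb=1
78: 011110000011 → 0, fb=1
79: 111100000111 → 1, fb=0
80: 111000001110 → 1, fb=0
81: 110000011100 → 1, fb=0
82: 100000111000 → 1, fb=1
83: 000001110001 → 0, fb=0
84: 000011100010 → 0, fb=1
85: 000111000101 → 0, fb=1
86: 001110001011 → 0, fb=0
87: 011100010110 → 0, fb=0
88: 111000101100 → 1, fb=1
89: 110001011001 → 1, fb=1
90: 100010110011 → 1, fb=1
91: 000101100111 → 0, fb=0
92: 001011001110 → 0, fb=1
93: 010110011101 → 0, fb=0
94: 101100111010 → 1, fb=1
95: 011001110101 → 0, fb=0
96: 110011101010 → 1, fb=1
97: 100111010101 → 1, fb=0
98: 001110101010 → 0, fb=0
99: 011101010100 → 0, fb=0
100: 111010101000 → 1, fb=1
101: 110101010001 → 1, fb=0
102: 101010100010 → 1, fb=0
103: 010101000100 → 0, fb=0
104: 101010001000 → 1, fb=0
105: 010100010000 → 0, fb=0
106: 101000100000 → 1, fb=0
107: 010001000000 → 0, fb=0
108: 100010000000 → 1, fb=1
109: 000100000001 → 0, fb=1
110: 001000000011 → 0, fb=1
111: 010000000111 → 0, fb=1
112: 100000001111 → 1, fb=1
113: 000000011111 → 0, fb=0
114: 000000111110 → 0, fb=0
115: 000001111100 → 0, fb=0
116: 000011111000 → 0, fb=0
117: 000111110000 → 0, fb=1
118: 001111100001 → 0, fb=0
119: 011111000010 → 0, fb=0
120: 111110000100 → 1, fb=1
121: 111100001001 → 1, fb=1
122: 111000010011 → 1, fb=0
123: 110000100110 → 1, fb=0
124: 100001001100 → 1, fb=0
125: 000010011000 → 0, fb=1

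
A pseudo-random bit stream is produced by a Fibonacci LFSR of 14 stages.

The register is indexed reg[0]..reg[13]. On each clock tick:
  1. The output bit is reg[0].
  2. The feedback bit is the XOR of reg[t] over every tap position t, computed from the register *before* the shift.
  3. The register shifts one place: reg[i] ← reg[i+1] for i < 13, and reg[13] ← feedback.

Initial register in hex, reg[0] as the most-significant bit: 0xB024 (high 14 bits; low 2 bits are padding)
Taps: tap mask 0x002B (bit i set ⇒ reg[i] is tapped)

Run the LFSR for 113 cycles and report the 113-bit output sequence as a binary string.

10110000001001010101011110111110110010111011000111011101100111001110011101111011111101001011010010111011101111011

k : reg_k → out_k, fb_k
0: 10110000001001 → 1, fb=0
1: 01100000010010 → 0, fb=1
2: 11000000100101 → 1, fb=0
3: 10000001001010 → 1, fb=1
4: 00000010010101 → 0, fb=0
5: 00000100101010 → 0, fb=1
6: 00001001010101 → 0, fb=0
7: 00010010101010 → 0, fb=1
8: 00100101010101 → 0, fb=1
9: 01001010101011 → 0, fb=1
10: 10010101010111 → 1, fb=1
11: 00101010101111 → 0, fb=0
12: 01010101011110 → 0, fb=1
13: 10101010111101 → 1, fb=1
14: 01010101111011 → 0, fb=1
15: 10101011110111 → 1, fb=1
16: 01010111101111 → 0, fb=1
17: 10101111011111 → 1, fb=0
18: 01011110111110 → 0, fb=1
19: 10111101111101 → 1, fb=1
20: 01111011111011 → 0, fb=0
21: 11110111110110 → 1, fb=0
22: 11101111101100 → 1, fb=1
23: 11011111011001 → 1, fb=0
24: 10111110110010 → 1, fb=1
25: 01111101100101 → 0, fb=1
26: 11111011001011 → 1, fb=1
27: 11110110010111 → 1, fb=0
28: 11101100101110 → 1, fb=1
29: 11011001011101 → 1, fb=1
30: 10110010111011 → 1, fb=0
31: 01100101110110 → 0, fb=0
32: 11001011101100 → 1, fb=0
33: 10010111011000 → 1, fb=1
34: 00101110110001 → 0, fb=1
35: 01011101100011 → 0, fb=1
36: 10111011000111 → 1, fb=0
37: 01110110001110 → 0, fb=1
38: 11101100011101 → 1, fb=1
39: 11011000111011 → 1, fb=1
40: 10110001110111 → 1, fb=0
41: 01100011101110 → 0, fb=1
42: 11000111011101 → 1, fb=1
43: 10001110111011 → 1, fb=0
44: 00011101110110 → 0, fb=0
45: 00111011101100 → 0, fb=1
46: 01110111011001 → 0, fb=1
47: 11101110110011 → 1, fb=1
48: 11011101100111 → 1, fb=0
49: 10111011001110 → 1, fb=0
50: 01110110011100 → 0, fb=1
51: 11101100111001 → 1, fb=1
52: 11011001110011 → 1, fb=1
53: 10110011100111 → 1, fb=0
54: 01100111001110 → 0, fb=0
55: 11001110011100 → 1, fb=1
56: 10011100111001 → 1, fb=1
57: 00111001110011 → 0, fb=1
58: 01110011100111 → 0, fb=0
59: 11100111001110 → 1, fb=1
60: 11001110011101 → 1, fb=1
61: 10011100111011 → 1, fb=1
62: 00111001110111 → 0, fb=1
63: 01110011101111 → 0, fb=0
64: 11100111011110 → 1, fb=1
65: 11001110111101 → 1, fb=1
66: 10011101111011 → 1, fb=1
67: 00111011110111 → 0, fb=1
68: 01110111101111 → 0, fb=1
69: 11101111011111 → 1, fb=1
70: 11011110111111 → 1, fb=0
71: 10111101111110 → 1, fb=1
72: 01111011111101 → 0, fb=0
73: 11110111111010 → 1, fb=0
74: 11101111110100 → 1, fb=1
75: 11011111101001 → 1, fb=0
76: 10111111010010 → 1, fb=1
77: 01111110100101 → 0, fb=1
78: 11111101001011 → 1, fb=0
79: 11111010010110 → 1, fb=1
80: 11110100101101 → 1, fb=0
81: 11101001011010 → 1, fb=0
82: 11010010110100 → 1, fb=1
83: 10100101101001 → 1, fb=0
84: 01001011010010 → 0, fb=1
85: 10010110100101 → 1, fb=1
86: 00101101001011 → 0, fb=1
87: 01011010010111 → 0, fb=0
88: 10110100101110 → 1, fb=1
89: 01101001011101 → 0, fb=1
90: 11010010111011 → 1, fb=1
91: 10100101110111 → 1, fb=0
92: 01001011101110 → 0, fb=1
93: 10010111011101 → 1, fb=1
94: 00101110111011 → 0, fb=1
95: 01011101110111 → 0, fb=1
96: 10111011101111 → 1, fb=0
97: 01110111011110 → 0, fb=1
98: 11101110111101 → 1, fb=1
99: 11011101111011 → 1, fb=0
100: 10111011110110 → 1, fb=0
101: 01110111101100 → 0, fb=1
102: 11101111011001 → 1, fb=1
103: 11011110110011 → 1, fb=0
104: 10111101100110 → 1, fb=1
105: 01111011001101 → 0, fb=0
106: 11110110011010 → 1, fb=0
107: 11101100110100 → 1, fb=1
108: 11011001101001 → 1, fb=1
109: 10110011010011 → 1, fb=0
110: 01100110100110 → 0, fb=0
111: 11001101001100 → 1, fb=1
112: 10011010011001 → 1, fb=0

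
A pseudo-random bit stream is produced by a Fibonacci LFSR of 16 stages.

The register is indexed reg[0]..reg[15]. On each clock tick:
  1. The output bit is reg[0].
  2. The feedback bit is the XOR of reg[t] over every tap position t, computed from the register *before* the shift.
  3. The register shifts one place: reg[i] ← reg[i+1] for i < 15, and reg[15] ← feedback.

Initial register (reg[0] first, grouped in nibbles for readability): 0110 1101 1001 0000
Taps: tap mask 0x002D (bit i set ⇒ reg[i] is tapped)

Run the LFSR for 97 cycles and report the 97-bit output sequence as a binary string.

k : reg_k → out_k, fb_k
0: 0110110110010000 → 0, fb=0
1: 1101101100100000 → 1, fb=0
2: 1011011001000000 → 1, fb=0
3: 0110110010000000 → 0, fb=0
4: 1101100100000000 → 1, fb=0
5: 1011001000000000 → 1, fb=1
6: 0110010000000001 → 0, fb=0
7: 1100100000000010 → 1, fb=1
8: 1001000000000101 → 1, fb=0
9: 0010000000001010 → 0, fb=1
10: 0100000000010101 → 0, fb=0
11: 1000000000101010 → 1, fb=1
12: 0000000001010101 → 0, fb=0
13: 0000000010101010 → 0, fb=0
14: 0000000101010100 → 0, fb=0
15: 0000001010101000 → 0, fb=0
16: 0000010101010000 → 0, fb=1
17: 0000101010100001 → 0, fb=0
18: 0001010101000010 → 0, fb=0
19: 0010101010000100 → 0, fb=1
20: 0101010100001001 → 0, fb=0
21: 1010101000010010 → 1, fb=0
22: 0101010000100100 → 0, fb=0
23: 1010100001001000 → 1, fb=0
24: 0101000010010000 → 0, fb=1
25: 1010000100100001 → 1, fb=0
26: 0100001001000010 → 0, fb=0
27: 1000010010000100 → 1, fb=0
28: 0000100100001000 → 0, fb=0
29: 0001001000010000 → 0, fb=1
30: 0010010000100001 → 0, fb=0
31: 0100100001000010 → 0, fb=0
32: 1001000010000100 → 1, fb=0
33: 0010000100001000 → 0, fb=1
34: 0100001000010001 → 0, fb=0
35: 1000010000100010 → 1, fb=0
36: 0000100001000100 → 0, fb=0
37: 0001000010001000 → 0, fb=1
38: 0010000100010001 → 0, fb=1
39: 0100001000100011 → 0, fb=0
40: 1000010001000110 → 1, fb=0
41: 0000100010001100 → 0, fb=0
42: 0001000100011000 → 0, fb=1
43: 0010001000110001 → 0, fb=1
44: 0100010001100011 → 0, fb=1
45: 1000100011000111 → 1, fb=1
46: 0001000110001111 → 0, fb=1
47: 0010001100011111 → 0, fb=1
48: 0100011000111111 → 0, fb=1
49: 1000110001111111 → 1, fb=0
50: 0001100011111110 → 0, fb=1
51: 0011000111111101 → 0, fb=0
52: 0110001111111010 → 0, fb=1
53: 1100011111110101 → 1, fb=0
54: 1000111111101010 → 1, fb=0
55: 0001111111010100 → 0, fb=0
56: 0011111110101000 → 0, fb=1
57: 0111111101010001 → 0, fb=1
58: 1111111010100011 → 1, fb=0
59: 1111110101000110 → 1, fb=0
60: 1111101010001100 → 1, fb=1
61: 1111010100011001 → 1, fb=0
62: 1110101000110010 → 1, fb=0
63: 1101010001100100 → 1, fb=1
64: 1010100011001001 → 1, fb=0
65: 0101000110010010 → 0, fb=1
66: 1010001100100101 → 1, fb=0
67: 0100011001001010 → 0, fb=1
68: 1000110010010101 → 1, fb=0
69: 0001100100101010 → 0, fb=1
70: 0011001001010101 → 0, fb=0
71: 0110010010101010 → 0, fb=0
72: 1100100101010100 → 1, fb=1
73: 1001001010101001 → 1, fb=0
74: 0010010101010010 → 0, fb=0
75: 0100101010100100 → 0, fb=0
76: 1001010101001000 → 1, fb=1
77: 0010101010010001 → 0, fb=1
78: 0101010100100011 → 0, fb=0
79: 1010101001000110 → 1, fb=0
80: 0101010010001100 → 0, fb=0
81: 1010100100011000 → 1, fb=0
82: 0101001000110000 → 0, fb=1
83: 1010010001100001 → 1, fb=1
84: 0100100011000011 → 0, fb=0
85: 1001000110000110 → 1, fb=0
86: 0010001100001100 → 0, fb=1
87: 0100011000011001 → 0, fb=1
88: 1000110000110011 → 1, fb=0
89: 0001100001100110 → 0, fb=1
90: 0011000011001101 → 0, fb=0
91: 0110000110011010 → 0, fb=1
92: 1100001100110101 → 1, fb=1
93: 1000011001101011 → 1, fb=0
94: 0000110011010110 → 0, fb=1
95: 0001100110101101 → 0, fb=1
96: 0011001101011011 → 0, fb=0

0110110110010000000001010101000010010000100001000100011000111111101010001100100101010100100011000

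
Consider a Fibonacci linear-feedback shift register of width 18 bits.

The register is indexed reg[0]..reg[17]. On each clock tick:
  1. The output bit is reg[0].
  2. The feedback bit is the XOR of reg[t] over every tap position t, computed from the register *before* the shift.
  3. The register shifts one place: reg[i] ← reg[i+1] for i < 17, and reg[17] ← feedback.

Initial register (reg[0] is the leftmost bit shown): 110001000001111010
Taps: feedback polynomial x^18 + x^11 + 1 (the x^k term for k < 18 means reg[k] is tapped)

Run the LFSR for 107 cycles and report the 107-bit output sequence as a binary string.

step | reg (before) | out | fb
   0 | 110001000001111010 | 1 | 0
   1 | 100010000011110100 | 1 | 0
   2 | 000100000111101000 | 0 | 1
   3 | 001000001111010001 | 0 | 1
   4 | 010000011110100011 | 0 | 0
   5 | 100000111101000110 | 1 | 0
   6 | 000001111010001100 | 0 | 0
   7 | 000011110100011000 | 0 | 0
   8 | 000111101000110000 | 0 | 0
   9 | 001111010001100000 | 0 | 1
  10 | 011110100011000001 | 0 | 1
  11 | 111101000110000011 | 1 | 1
  12 | 111010001100000111 | 1 | 1
  13 | 110100011000001111 | 1 | 1
  14 | 101000110000011111 | 1 | 1
  15 | 010001100000111111 | 0 | 0
  16 | 100011000001111110 | 1 | 0
  17 | 000110000011111100 | 0 | 1
  18 | 001100000111111001 | 0 | 1
  19 | 011000001111110011 | 0 | 1
  20 | 110000011111100111 | 1 | 0
  21 | 100000111111001110 | 1 | 0
  22 | 000001111110011100 | 0 | 0
  23 | 000011111100111000 | 0 | 0
  24 | 000111111001110000 | 0 | 1
  25 | 001111110011100001 | 0 | 1
  26 | 011111100111000011 | 0 | 1
  27 | 111111001110000111 | 1 | 1
  28 | 111110011100001111 | 1 | 1
  29 | 111100111000011111 | 1 | 1
  30 | 111001110000111111 | 1 | 1
  31 | 110011100001111111 | 1 | 0
  32 | 100111000011111110 | 1 | 0
  33 | 001110000111111100 | 0 | 1
  34 | 011100001111111001 | 0 | 1
  35 | 111000011111110011 | 1 | 0
  36 | 110000111111100110 | 1 | 0
  37 | 100001111111001100 | 1 | 0
  38 | 000011111110011000 | 0 | 0
  39 | 000111111100110000 | 0 | 0
  40 | 001111111001100000 | 0 | 1
  41 | 011111110011000001 | 0 | 1
  42 | 111111100110000011 | 1 | 1
  43 | 111111001100000111 | 1 | 1
  44 | 111110011000001111 | 1 | 1
  45 | 111100110000011111 | 1 | 1
  46 | 111001100000111111 | 1 | 1
  47 | 110011000001111111 | 1 | 0
  48 | 100110000011111110 | 1 | 0
  49 | 001100000111111100 | 0 | 1
  50 | 011000001111111001 | 0 | 1
  51 | 110000011111110011 | 1 | 0
  52 | 100000111111100110 | 1 | 0
  53 | 000001111111001100 | 0 | 1
  54 | 000011111110011001 | 0 | 0
  55 | 000111111100110010 | 0 | 0
  56 | 001111111001100100 | 0 | 1
  57 | 011111110011001001 | 0 | 1
  58 | 111111100110010011 | 1 | 1
  59 | 111111001100100111 | 1 | 1
  60 | 111110011001001111 | 1 | 0
  61 | 111100110010011110 | 1 | 1
  62 | 111001100100111101 | 1 | 1
  63 | 110011001001111011 | 1 | 0
  64 | 100110010011110110 | 1 | 0
  65 | 001100100111101100 | 0 | 1
  66 | 011001001111011001 | 0 | 1
  67 | 110010011110110011 | 1 | 1
  68 | 100100111101100111 | 1 | 0
  69 | 001001111011001110 | 0 | 1
  70 | 010011110110011101 | 0 | 0
  71 | 100111101100111010 | 1 | 1
  72 | 001111011001110101 | 0 | 1
  73 | 011110110011101011 | 0 | 1
  74 | 111101100111010111 | 1 | 0
  75 | 111011001110101110 | 1 | 1
  76 | 110110011101011101 | 1 | 0
  77 | 101100111010111010 | 1 | 1
  78 | 011001110101110101 | 0 | 1
  79 | 110011101011101011 | 1 | 0
  80 | 100111010111010110 | 1 | 0
  81 | 001110101110101100 | 0 | 0
  82 | 011101011101011000 | 0 | 1
  83 | 111010111010110001 | 1 | 1
  84 | 110101110101100011 | 1 | 0
  85 | 101011101011000110 | 1 | 0
  86 | 010111010110001100 | 0 | 0
  87 | 101110101100011000 | 1 | 1
  88 | 011101011000110001 | 0 | 0
  89 | 111010110001100010 | 1 | 0
  90 | 110101100011000100 | 1 | 0
  91 | 101011000110001000 | 1 | 1
  92 | 010110001100010001 | 0 | 0
  93 | 101100011000100010 | 1 | 1
  94 | 011000110001000101 | 0 | 1
  95 | 110001100010001011 | 1 | 1
  96 | 100011000100010111 | 1 | 1
  97 | 000110001000101111 | 0 | 0
  98 | 001100010001011110 | 0 | 1
  99 | 011000100010111101 | 0 | 0
 100 | 110001000101111010 | 1 | 0
 101 | 100010001011110100 | 1 | 0
 102 | 000100010111101000 | 0 | 1
 103 | 001000101111010001 | 0 | 1
 104 | 010001011110100011 | 0 | 0
 105 | 100010111101000110 | 1 | 0
 106 | 000101111010001100 | 0 | 0

11000100000111101000110000011111100111000011111110011000001111111001100100111101100111010111010110001100010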